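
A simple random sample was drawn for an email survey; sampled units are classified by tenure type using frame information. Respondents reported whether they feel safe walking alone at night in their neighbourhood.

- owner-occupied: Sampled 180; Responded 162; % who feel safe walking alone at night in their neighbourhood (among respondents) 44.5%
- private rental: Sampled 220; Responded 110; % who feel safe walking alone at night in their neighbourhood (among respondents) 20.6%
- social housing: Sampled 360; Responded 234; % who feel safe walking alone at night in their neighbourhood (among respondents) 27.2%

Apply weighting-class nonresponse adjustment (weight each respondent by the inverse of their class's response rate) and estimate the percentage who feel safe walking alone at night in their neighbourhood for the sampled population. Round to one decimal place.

29.4%

Class response rates: owner-occupied 162/180 = 90%, private rental 110/220 = 50%, social housing 234/360 = 65%.
Each respondent's weight = sampled/responded in their class; summing within a class gives n_sampled, so:
  owner-occupied: 180 × 44.5 = 8010
  private rental: 220 × 20.6 = 4532
  social housing: 360 × 27.2 = 9792
Adjusted estimate = 22,334 / 760 = 29.3868 → 29.4%.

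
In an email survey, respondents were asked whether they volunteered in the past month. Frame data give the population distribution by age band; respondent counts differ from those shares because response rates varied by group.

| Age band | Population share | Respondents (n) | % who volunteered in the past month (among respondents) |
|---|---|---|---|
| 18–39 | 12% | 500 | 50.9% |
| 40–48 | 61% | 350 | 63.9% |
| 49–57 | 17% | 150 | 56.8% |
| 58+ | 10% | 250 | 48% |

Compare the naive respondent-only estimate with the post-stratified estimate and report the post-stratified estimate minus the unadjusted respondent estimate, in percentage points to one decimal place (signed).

Without adjustment, the pooled respondent share is:
  (500/1250)×50.9 + (350/1250)×63.9 + (150/1250)×56.8 + (250/1250)×48 = 54.668%
Post-stratifying to population shares instead:
  0.12×50.9 + 0.61×63.9 + 0.17×56.8 + 0.1×48 = 59.543%
Difference = 59.543 − 54.668 = 4.875 pp.

+4.9 percentage points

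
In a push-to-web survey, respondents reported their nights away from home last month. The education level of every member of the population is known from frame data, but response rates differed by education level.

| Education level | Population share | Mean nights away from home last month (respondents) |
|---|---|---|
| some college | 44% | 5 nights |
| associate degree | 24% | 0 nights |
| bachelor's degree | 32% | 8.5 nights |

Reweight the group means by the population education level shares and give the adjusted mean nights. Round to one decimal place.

Post-stratification weights by population share, not respondent share:
  some college: 0.44 × 5 = 2.2
  associate degree: 0.24 × 0 = 0
  bachelor's degree: 0.32 × 8.5 = 2.72
Post-stratified estimate = 4.92 → 4.9.

4.9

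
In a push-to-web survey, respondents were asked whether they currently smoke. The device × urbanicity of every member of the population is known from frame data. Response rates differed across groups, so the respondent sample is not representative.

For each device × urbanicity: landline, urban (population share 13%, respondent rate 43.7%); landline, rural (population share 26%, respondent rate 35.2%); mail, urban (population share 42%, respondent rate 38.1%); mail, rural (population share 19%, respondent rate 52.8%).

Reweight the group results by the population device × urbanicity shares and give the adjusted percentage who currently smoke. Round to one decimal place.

Post-stratification weights by population share, not respondent share:
  landline, urban: 0.13 × 43.7 = 5.681
  landline, rural: 0.26 × 35.2 = 9.152
  mail, urban: 0.42 × 38.1 = 16.002
  mail, rural: 0.19 × 52.8 = 10.032
Post-stratified estimate = 40.867 → 40.9%.

40.9%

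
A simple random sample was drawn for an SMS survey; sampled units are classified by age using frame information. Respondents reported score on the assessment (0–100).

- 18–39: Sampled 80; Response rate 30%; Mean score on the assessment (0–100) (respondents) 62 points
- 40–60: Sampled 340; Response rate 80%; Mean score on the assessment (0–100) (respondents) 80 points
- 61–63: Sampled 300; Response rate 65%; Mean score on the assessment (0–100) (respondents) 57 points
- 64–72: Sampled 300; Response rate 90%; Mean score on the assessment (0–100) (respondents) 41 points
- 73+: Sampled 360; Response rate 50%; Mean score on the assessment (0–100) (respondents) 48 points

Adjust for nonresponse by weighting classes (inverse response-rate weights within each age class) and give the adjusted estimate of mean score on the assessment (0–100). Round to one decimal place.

Each respondent's weight = sampled/responded in their class; summing within a class gives n_sampled, so:
  18–39: 80 × 62 = 4960
  40–60: 340 × 80 = 27,200
  61–63: 300 × 57 = 17,100
  64–72: 300 × 41 = 12,300
  73+: 360 × 48 = 17,280
Adjusted estimate = 78,840 / 1,380 = 57.1304 → 57.1.

57.1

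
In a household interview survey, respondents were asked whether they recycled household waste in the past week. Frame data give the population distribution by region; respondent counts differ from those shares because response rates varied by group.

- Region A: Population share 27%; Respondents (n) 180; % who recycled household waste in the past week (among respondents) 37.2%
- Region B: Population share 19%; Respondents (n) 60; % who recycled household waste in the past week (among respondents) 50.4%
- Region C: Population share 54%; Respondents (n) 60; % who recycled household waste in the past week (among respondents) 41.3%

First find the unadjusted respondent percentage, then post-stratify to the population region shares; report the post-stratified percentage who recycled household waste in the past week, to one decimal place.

41.9%

Naive respondent-only estimate (weights = respondent counts):
  (180/300)×37.2 + (60/300)×50.4 + (60/300)×41.3 = 40.66%
Post-stratified estimate weights by population shares:
  0.27×37.2 + 0.19×50.4 + 0.54×41.3 = 41.922%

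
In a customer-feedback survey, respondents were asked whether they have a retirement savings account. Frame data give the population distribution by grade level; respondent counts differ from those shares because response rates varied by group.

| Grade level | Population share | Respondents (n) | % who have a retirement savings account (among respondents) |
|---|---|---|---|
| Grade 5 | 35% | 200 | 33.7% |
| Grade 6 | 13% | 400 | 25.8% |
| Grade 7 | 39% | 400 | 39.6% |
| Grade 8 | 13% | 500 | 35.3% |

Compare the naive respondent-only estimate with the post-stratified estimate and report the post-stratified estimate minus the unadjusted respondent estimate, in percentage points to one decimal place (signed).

+1.5 percentage points

Unadjusted (pooled respondent) estimate weights by respondent counts:
  (200/1500)×33.7 + (400/1500)×25.8 + (400/1500)×39.6 + (500/1500)×35.3 = 33.7%
Reweighting by population grade level shares:
  0.35×33.7 + 0.13×25.8 + 0.39×39.6 + 0.13×35.3 = 35.182%
Difference = 35.182 − 33.7 = 1.482 pp.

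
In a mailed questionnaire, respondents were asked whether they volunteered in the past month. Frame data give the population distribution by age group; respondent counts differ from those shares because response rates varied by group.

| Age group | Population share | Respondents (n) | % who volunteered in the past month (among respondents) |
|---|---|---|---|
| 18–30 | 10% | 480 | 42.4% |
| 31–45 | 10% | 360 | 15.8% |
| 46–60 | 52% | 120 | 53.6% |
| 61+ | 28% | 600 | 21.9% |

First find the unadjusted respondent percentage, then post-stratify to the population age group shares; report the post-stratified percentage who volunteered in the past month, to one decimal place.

Naive respondent-only estimate (weights = respondent counts):
  (480/1560)×42.4 + (360/1560)×15.8 + (120/1560)×53.6 + (600/1560)×21.9 = 29.2385%
Post-stratified estimate weights by population shares:
  0.1×42.4 + 0.1×15.8 + 0.52×53.6 + 0.28×21.9 = 39.824%

39.8%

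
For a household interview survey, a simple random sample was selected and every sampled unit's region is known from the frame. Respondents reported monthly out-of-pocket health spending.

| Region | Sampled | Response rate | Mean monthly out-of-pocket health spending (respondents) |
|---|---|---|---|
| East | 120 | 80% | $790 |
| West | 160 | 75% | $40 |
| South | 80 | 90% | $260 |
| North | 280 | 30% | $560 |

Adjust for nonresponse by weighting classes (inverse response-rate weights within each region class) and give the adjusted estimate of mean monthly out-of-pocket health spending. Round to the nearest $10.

Each respondent's weight = sampled/responded in their class; summing within a class gives n_sampled, so:
  East: 120 × 790 = 94,800
  West: 160 × 40 = 6400
  South: 80 × 260 = 20,800
  North: 280 × 560 = 156,800
Adjusted estimate = 278,800 / 640 = 435.625 → $440.

$440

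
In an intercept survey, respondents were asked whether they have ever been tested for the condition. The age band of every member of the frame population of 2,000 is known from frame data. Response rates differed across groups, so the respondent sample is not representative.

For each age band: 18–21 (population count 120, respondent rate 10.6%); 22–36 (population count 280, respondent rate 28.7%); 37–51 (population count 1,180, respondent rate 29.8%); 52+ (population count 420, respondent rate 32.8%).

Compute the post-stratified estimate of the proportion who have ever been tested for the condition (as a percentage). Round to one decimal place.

Post-stratification weights by population share, not respondent share:
  18–21: (120/2,000) × 10.6 = 0.636
  22–36: (280/2,000) × 28.7 = 4.018
  37–51: (1,180/2,000) × 29.8 = 17.582
  52+: (420/2,000) × 32.8 = 6.888
Post-stratified estimate = 29.124 → 29.1%.

29.1%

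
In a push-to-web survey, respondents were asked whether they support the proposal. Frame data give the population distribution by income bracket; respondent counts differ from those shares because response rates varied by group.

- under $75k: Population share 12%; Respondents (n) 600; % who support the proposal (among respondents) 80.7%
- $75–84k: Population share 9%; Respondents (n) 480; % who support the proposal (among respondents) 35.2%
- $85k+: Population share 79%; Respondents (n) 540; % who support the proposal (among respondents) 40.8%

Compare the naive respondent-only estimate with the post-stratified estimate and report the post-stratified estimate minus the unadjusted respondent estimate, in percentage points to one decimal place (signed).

-8.8 percentage points

Naive respondent-only estimate (weights = respondent counts):
  (600/1620)×80.7 + (480/1620)×35.2 + (540/1620)×40.8 = 53.9185%
Post-stratified estimate weights by population shares:
  0.12×80.7 + 0.09×35.2 + 0.79×40.8 = 45.084%
Difference = 45.084 − 53.9185 = -8.8345 pp.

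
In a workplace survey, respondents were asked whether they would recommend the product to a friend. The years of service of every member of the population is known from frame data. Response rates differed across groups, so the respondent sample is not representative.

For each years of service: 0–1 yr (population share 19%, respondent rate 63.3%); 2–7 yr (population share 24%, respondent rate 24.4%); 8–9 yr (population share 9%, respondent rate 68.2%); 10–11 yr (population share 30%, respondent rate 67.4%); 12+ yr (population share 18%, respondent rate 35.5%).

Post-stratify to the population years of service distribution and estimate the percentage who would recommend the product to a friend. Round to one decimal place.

Each cell contributes population-share × respondent value:
  0–1 yr: 0.19 × 63.3 = 12.027
  2–7 yr: 0.24 × 24.4 = 5.856
  8–9 yr: 0.09 × 68.2 = 6.138
  10–11 yr: 0.3 × 67.4 = 20.22
  12+ yr: 0.18 × 35.5 = 6.39
Post-stratified estimate = 50.631 → 50.6%.

50.6%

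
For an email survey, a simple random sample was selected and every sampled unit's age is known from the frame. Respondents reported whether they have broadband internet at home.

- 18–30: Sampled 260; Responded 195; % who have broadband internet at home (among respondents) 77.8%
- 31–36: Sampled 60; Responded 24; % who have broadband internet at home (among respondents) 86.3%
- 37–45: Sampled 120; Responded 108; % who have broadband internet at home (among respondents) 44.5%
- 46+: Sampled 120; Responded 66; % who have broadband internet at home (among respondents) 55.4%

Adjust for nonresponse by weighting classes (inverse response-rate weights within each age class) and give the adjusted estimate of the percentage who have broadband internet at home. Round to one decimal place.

66.8%

Response rates by class: 18–30 195/260 = 75%, 31–36 24/60 = 40%, 37–45 108/120 = 90%, 46+ 66/120 = 55%.
With weight = n_sampled/n_responded per class, the weighted class total is n_sampled:
  18–30: 260 × 77.8 = 20,228
  31–36: 60 × 86.3 = 5178
  37–45: 120 × 44.5 = 5340
  46+: 120 × 55.4 = 6648
Adjusted estimate = 37,394 / 560 = 66.775 → 66.8%.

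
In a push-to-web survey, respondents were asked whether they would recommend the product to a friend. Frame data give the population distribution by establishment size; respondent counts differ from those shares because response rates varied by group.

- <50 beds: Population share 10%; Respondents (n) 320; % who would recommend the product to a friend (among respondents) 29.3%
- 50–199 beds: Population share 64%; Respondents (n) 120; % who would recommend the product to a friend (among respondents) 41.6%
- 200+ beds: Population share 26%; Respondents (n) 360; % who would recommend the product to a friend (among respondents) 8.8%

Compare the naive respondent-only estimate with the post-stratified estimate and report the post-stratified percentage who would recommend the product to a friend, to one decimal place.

31.8%

Naive respondent-only estimate (weights = respondent counts):
  (320/800)×29.3 + (120/800)×41.6 + (360/800)×8.8 = 21.92%
Post-stratifying to population shares instead:
  0.1×29.3 + 0.64×41.6 + 0.26×8.8 = 31.842%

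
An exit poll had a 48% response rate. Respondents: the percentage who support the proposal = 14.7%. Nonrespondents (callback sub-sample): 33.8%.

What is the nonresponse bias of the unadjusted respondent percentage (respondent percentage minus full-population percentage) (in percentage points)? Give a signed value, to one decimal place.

Nonresponse fraction = 1 − 0.48 = 0.52.
Bias = (nonresponse fraction) × (respondent percentage − nonrespondent percentage)
     = 0.52 × (14.7 − 33.8) = 0.52 × -19.1 = -9.932.

-9.9 percentage points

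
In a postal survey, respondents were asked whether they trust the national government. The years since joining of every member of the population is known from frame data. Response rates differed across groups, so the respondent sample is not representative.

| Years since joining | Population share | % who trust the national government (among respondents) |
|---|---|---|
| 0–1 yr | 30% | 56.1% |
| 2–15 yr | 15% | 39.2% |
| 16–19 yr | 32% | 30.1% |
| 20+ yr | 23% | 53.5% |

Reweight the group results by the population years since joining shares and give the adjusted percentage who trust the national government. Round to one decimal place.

Weight each group's respondent value by its population share:
  0–1 yr: 0.3 × 56.1 = 16.83
  2–15 yr: 0.15 × 39.2 = 5.88
  16–19 yr: 0.32 × 30.1 = 9.632
  20+ yr: 0.23 × 53.5 = 12.305
Post-stratified estimate = 44.647 → 44.6%.

44.6%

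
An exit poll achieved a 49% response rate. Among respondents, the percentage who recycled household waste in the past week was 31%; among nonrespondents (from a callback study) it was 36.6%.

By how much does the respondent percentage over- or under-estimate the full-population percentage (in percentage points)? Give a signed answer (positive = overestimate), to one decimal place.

-2.9 percentage points

Nonresponse fraction = 1 − 0.49 = 0.51.
Bias = (nonresponse fraction) × (respondent percentage − nonrespondent percentage)
     = 0.51 × (31 − 36.6) = 0.51 × -5.6 = -2.856.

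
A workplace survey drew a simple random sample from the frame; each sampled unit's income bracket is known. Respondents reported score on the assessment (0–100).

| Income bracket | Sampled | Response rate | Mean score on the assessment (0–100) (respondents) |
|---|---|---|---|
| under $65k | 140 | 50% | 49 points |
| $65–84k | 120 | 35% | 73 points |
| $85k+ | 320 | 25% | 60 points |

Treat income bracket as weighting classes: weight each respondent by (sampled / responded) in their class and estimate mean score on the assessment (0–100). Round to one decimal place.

Weighting each respondent by the inverse class response rate inflates each class back to its sampled size, so the class weight is n_sampled:
  under $65k: 140 × 49 = 6860
  $65–84k: 120 × 73 = 8760
  $85k+: 320 × 60 = 19,200
Adjusted estimate = 34,820 / 580 = 60.0345 → 60.0.

60.0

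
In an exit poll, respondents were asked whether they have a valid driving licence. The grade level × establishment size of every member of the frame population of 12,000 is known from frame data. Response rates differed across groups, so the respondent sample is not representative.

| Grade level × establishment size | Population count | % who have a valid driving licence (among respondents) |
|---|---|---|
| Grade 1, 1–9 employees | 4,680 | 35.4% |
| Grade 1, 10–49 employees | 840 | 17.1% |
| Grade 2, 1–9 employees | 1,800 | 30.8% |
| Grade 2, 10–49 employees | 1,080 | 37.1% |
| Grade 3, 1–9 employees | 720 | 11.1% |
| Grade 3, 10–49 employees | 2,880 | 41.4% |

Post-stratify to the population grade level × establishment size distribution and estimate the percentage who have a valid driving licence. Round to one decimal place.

Each cell contributes population-share × respondent value:
  Grade 1, 1–9 employees: (4,680/12,000) × 35.4 = 13.806
  Grade 1, 10–49 employees: (840/12,000) × 17.1 = 1.197
  Grade 2, 1–9 employees: (1,800/12,000) × 30.8 = 4.62
  Grade 2, 10–49 employees: (1,080/12,000) × 37.1 = 3.339
  Grade 3, 1–9 employees: (720/12,000) × 11.1 = 0.666
  Grade 3, 10–49 employees: (2,880/12,000) × 41.4 = 9.936
Post-stratified estimate = 33.564 → 33.6%.

33.6%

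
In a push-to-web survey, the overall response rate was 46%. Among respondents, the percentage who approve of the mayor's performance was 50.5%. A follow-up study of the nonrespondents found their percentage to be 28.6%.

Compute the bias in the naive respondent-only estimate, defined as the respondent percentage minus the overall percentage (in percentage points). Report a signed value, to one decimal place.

Nonresponse fraction = 1 − 0.46 = 0.54.
Bias = (nonresponse fraction) × (respondent percentage − nonrespondent percentage)
     = 0.54 × (50.5 − 28.6) = 0.54 × 21.9 = 11.826.

+11.8 percentage points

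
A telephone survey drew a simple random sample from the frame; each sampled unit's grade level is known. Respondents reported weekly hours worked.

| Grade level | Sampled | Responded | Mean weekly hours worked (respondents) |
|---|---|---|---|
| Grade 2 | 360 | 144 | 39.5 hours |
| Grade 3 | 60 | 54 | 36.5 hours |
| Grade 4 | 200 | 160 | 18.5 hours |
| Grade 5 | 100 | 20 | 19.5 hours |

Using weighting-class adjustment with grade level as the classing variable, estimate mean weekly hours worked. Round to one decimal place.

Response rates by class: Grade 2 144/360 = 40%, Grade 3 54/60 = 90%, Grade 4 160/200 = 80%, Grade 5 20/100 = 20%.
With weight = n_sampled/n_responded per class, the weighted class total is n_sampled:
  Grade 2: 360 × 39.5 = 14,220
  Grade 3: 60 × 36.5 = 2190
  Grade 4: 200 × 18.5 = 3700
  Grade 5: 100 × 19.5 = 1950
Adjusted estimate = 22,060 / 720 = 30.6389 → 30.6.

30.6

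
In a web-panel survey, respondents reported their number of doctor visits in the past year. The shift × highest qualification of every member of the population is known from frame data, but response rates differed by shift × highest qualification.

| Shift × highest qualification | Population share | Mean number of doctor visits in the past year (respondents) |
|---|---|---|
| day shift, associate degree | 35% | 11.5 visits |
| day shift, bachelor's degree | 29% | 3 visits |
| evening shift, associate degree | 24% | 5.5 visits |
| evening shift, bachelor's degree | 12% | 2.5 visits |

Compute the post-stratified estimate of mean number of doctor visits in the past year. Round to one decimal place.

6.5

Weight each group's respondent value by its population share:
  day shift, associate degree: 0.35 × 11.5 = 4.025
  day shift, bachelor's degree: 0.29 × 3 = 0.87
  evening shift, associate degree: 0.24 × 5.5 = 1.32
  evening shift, bachelor's degree: 0.12 × 2.5 = 0.3
Post-stratified estimate = 6.515 → 6.5.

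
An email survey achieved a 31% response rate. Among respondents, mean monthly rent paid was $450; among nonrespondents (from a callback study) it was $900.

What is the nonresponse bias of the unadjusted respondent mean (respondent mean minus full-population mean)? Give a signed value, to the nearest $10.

-$310

Nonresponse fraction = 1 − 0.31 = 0.69.
Bias = (nonresponse fraction) × (respondent mean − nonrespondent mean)
     = 0.69 × (450 − 900) = 0.69 × -450 = -310.5.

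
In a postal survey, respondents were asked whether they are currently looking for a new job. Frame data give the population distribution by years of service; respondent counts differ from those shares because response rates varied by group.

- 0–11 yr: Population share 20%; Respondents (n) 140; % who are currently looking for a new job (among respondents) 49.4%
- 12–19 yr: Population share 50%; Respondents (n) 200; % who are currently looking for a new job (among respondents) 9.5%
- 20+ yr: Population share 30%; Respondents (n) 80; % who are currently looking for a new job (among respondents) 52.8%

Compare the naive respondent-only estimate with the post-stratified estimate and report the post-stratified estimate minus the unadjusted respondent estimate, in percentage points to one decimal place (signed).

Unadjusted (pooled respondent) estimate weights by respondent counts:
  (140/420)×49.4 + (200/420)×9.5 + (80/420)×52.8 = 31.0476%
Post-stratified estimate weights by population shares:
  0.2×49.4 + 0.5×9.5 + 0.3×52.8 = 30.47%
Difference = 30.47 − 31.0476 = -0.5776 pp.

-0.6 percentage points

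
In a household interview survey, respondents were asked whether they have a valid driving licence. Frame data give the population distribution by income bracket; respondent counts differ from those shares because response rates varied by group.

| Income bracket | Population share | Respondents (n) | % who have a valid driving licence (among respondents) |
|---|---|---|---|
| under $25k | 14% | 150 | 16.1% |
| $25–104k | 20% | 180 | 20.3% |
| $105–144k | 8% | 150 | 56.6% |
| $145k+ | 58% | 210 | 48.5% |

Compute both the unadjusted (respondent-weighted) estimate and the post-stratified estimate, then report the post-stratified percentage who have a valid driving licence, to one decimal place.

39.0%

Naive respondent-only estimate (weights = respondent counts):
  (150/690)×16.1 + (180/690)×20.3 + (150/690)×56.6 + (210/690)×48.5 = 35.8609%
Post-stratified estimate weights by population shares:
  0.14×16.1 + 0.2×20.3 + 0.08×56.6 + 0.58×48.5 = 38.972%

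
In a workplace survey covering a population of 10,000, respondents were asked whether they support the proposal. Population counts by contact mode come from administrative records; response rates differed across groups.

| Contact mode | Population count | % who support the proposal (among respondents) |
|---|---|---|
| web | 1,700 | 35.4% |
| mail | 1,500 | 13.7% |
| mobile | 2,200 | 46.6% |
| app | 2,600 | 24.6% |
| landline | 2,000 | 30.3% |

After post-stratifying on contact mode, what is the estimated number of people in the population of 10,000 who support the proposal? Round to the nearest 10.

Estimated count per cell = population count × respondent percentage:
  web: 1,700 × 35.4% = 601.8
  mail: 1,500 × 13.7% = 205.5
  mobile: 2,200 × 46.6% = 1025.2
  app: 2,600 × 24.6% = 639.6
  landline: 2,000 × 30.3% = 606
Estimated total = 3078.1 → 3,080.

3,080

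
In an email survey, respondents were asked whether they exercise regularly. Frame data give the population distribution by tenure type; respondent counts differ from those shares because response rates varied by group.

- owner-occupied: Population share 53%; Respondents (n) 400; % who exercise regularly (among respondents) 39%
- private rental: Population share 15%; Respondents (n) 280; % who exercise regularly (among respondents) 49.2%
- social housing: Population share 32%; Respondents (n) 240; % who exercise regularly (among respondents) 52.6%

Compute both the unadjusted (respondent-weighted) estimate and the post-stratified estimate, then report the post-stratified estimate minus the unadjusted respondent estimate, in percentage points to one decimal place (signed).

Unadjusted (pooled respondent) estimate weights by respondent counts:
  (400/920)×39 + (280/920)×49.2 + (240/920)×52.6 = 45.6522%
Post-stratifying to population shares instead:
  0.53×39 + 0.15×49.2 + 0.32×52.6 = 44.882%
Difference = 44.882 − 45.6522 = -0.7702 pp.

-0.8 percentage points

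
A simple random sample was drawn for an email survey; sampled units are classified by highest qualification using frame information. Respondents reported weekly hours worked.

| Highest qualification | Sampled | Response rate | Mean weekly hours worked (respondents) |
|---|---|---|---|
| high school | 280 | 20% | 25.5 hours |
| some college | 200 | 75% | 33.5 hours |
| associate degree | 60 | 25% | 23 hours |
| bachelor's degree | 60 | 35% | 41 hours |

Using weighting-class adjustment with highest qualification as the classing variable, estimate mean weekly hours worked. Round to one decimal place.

29.5

With weight = n_sampled/n_responded per class, the weighted class total is n_sampled:
  high school: 280 × 25.5 = 7140
  some college: 200 × 33.5 = 6700
  associate degree: 60 × 23 = 1380
  bachelor's degree: 60 × 41 = 2460
Adjusted estimate = 17,680 / 600 = 29.4667 → 29.5.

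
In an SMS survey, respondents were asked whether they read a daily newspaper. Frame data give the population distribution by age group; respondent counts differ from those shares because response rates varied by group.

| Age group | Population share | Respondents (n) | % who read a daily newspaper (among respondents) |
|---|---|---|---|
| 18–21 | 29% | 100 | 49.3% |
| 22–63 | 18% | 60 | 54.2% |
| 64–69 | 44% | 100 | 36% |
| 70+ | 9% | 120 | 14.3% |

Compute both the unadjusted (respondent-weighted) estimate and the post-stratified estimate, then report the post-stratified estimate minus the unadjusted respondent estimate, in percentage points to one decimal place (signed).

Without adjustment, the pooled respondent share is:
  (100/380)×49.3 + (60/380)×54.2 + (100/380)×36 + (120/380)×14.3 = 35.5211%
Post-stratifying to population shares instead:
  0.29×49.3 + 0.18×54.2 + 0.44×36 + 0.09×14.3 = 41.18%
Difference = 41.18 − 35.5211 = 5.6589 pp.

+5.7 percentage points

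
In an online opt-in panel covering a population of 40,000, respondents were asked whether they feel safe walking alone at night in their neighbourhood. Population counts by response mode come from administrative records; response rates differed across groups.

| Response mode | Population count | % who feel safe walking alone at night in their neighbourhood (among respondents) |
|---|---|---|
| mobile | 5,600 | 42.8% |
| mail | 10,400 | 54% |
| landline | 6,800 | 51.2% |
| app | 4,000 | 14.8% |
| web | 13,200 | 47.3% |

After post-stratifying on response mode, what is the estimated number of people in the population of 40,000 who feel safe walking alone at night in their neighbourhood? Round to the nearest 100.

Apply each group's respondent rate to its population count:
  mobile: 5,600 × 42.8% = 2396.8
  mail: 10,400 × 54% = 5616
  landline: 6,800 × 51.2% = 3481.6
  app: 4,000 × 14.8% = 592
  web: 13,200 × 47.3% = 6243.6
Estimated total = 18,330 → 18,300.

18,300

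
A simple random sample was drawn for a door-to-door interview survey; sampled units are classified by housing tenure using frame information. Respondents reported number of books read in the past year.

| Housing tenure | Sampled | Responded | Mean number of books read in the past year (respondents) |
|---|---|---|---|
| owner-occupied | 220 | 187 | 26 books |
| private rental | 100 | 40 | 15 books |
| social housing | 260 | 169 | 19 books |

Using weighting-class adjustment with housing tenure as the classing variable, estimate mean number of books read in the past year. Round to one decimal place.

21.0

Class response rates: owner-occupied 187/220 = 85%, private rental 40/100 = 40%, social housing 169/260 = 65%.
Each respondent's weight = sampled/responded in their class; summing within a class gives n_sampled, so:
  owner-occupied: 220 × 26 = 5720
  private rental: 100 × 15 = 1500
  social housing: 260 × 19 = 4940
Adjusted estimate = 12,160 / 580 = 20.9655 → 21.0.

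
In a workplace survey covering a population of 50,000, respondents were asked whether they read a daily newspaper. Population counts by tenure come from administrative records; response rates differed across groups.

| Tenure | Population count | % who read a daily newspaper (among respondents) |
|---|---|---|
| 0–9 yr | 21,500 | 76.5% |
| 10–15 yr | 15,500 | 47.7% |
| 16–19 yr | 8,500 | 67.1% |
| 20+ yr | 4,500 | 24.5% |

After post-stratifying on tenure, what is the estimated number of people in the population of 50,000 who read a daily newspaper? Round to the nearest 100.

30,600

Each cell contributes its population count × the respondent rate:
  0–9 yr: 21,500 × 76.5% = 16447.5
  10–15 yr: 15,500 × 47.7% = 7393.5
  16–19 yr: 8,500 × 67.1% = 5703.5
  20+ yr: 4,500 × 24.5% = 1102.5
Estimated total = 30,647 → 30,600.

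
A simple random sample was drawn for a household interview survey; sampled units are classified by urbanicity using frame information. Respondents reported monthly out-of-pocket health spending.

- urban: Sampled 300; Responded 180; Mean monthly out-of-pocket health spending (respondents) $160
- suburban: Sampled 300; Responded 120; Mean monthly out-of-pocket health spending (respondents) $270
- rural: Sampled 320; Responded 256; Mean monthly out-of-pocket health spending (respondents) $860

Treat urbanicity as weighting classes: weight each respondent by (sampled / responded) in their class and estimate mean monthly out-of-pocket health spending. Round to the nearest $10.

Response rates by class: urban 180/300 = 60%, suburban 120/300 = 40%, rural 256/320 = 80%.
Each respondent's weight = sampled/responded in their class; summing within a class gives n_sampled, so:
  urban: 300 × 160 = 48,000
  suburban: 300 × 270 = 81,000
  rural: 320 × 860 = 275,200
Adjusted estimate = 404,200 / 920 = 439.348 → $440.

$440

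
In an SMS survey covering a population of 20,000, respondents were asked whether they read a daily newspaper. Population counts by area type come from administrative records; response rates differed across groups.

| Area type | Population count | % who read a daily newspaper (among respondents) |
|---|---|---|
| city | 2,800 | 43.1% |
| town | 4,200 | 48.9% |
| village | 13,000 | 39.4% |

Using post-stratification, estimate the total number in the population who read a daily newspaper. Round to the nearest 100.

Apply each group's respondent rate to its population count:
  city: 2,800 × 43.1% = 1206.8
  town: 4,200 × 48.9% = 2053.8
  village: 13,000 × 39.4% = 5122
Estimated total = 8382.6 → 8,400.

8,400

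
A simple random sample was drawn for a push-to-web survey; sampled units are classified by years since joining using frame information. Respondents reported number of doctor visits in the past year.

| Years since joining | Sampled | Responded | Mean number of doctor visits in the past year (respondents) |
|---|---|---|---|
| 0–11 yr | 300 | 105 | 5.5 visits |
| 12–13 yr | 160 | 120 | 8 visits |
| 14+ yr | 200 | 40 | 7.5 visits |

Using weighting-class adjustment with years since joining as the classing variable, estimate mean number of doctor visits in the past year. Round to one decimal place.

Response rates by class: 0–11 yr 105/300 = 35%, 12–13 yr 120/160 = 75%, 14+ yr 40/200 = 20%.
Weighting each respondent by the inverse class response rate inflates each class back to its sampled size, so the class weight is n_sampled:
  0–11 yr: 300 × 5.5 = 1650
  12–13 yr: 160 × 8 = 1280
  14+ yr: 200 × 7.5 = 1500
Adjusted estimate = 4430 / 660 = 6.71212 → 6.7.

6.7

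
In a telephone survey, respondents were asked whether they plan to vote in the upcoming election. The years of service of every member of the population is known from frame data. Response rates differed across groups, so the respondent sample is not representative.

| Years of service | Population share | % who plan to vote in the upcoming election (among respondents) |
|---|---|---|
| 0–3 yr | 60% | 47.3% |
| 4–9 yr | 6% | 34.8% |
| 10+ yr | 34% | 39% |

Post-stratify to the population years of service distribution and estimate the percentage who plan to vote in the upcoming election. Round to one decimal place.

Reweight to the known years of service distribution:
  0–3 yr: 0.6 × 47.3 = 28.38
  4–9 yr: 0.06 × 34.8 = 2.088
  10+ yr: 0.34 × 39 = 13.26
Post-stratified estimate = 43.728 → 43.7%.

43.7%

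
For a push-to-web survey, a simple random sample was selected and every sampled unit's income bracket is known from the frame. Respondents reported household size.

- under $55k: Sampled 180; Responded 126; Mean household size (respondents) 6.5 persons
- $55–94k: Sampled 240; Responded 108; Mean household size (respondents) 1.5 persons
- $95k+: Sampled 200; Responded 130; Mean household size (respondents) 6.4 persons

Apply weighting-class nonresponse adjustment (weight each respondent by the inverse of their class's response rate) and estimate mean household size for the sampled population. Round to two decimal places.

4.53

Response rates by class: under $55k 126/180 = 70%, $55–94k 108/240 = 45%, $95k+ 130/200 = 65%.
Inverse-response-rate weighting restores each class to its sampled count, so class totals weight by n_sampled:
  under $55k: 180 × 6.5 = 1170
  $55–94k: 240 × 1.5 = 360
  $95k+: 200 × 6.4 = 1280
Adjusted estimate = 2810 / 620 = 4.53226 → 4.53.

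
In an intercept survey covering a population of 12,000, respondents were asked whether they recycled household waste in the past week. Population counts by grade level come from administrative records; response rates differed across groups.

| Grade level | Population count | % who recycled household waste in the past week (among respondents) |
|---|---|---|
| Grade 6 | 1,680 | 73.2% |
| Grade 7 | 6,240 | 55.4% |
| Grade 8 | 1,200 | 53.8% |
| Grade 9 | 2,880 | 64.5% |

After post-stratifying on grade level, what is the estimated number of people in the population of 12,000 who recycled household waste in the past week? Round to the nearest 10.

7,190

Each cell contributes its population count × the respondent rate:
  Grade 6: 1,680 × 73.2% = 1229.76
  Grade 7: 6,240 × 55.4% = 3456.96
  Grade 8: 1,200 × 53.8% = 645.6
  Grade 9: 2,880 × 64.5% = 1857.6
Estimated total = 7189.92 → 7,190.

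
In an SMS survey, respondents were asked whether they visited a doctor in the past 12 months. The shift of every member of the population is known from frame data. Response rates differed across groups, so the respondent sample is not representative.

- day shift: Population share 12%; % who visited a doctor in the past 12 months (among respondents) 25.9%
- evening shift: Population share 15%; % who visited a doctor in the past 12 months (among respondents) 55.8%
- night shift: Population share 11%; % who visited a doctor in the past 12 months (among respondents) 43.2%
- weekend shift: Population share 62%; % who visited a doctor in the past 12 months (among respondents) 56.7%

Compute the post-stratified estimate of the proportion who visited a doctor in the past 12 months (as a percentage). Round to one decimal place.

51.4%

Reweight to the known shift distribution:
  day shift: 0.12 × 25.9 = 3.108
  evening shift: 0.15 × 55.8 = 8.37
  night shift: 0.11 × 43.2 = 4.752
  weekend shift: 0.62 × 56.7 = 35.154
Post-stratified estimate = 51.384 → 51.4%.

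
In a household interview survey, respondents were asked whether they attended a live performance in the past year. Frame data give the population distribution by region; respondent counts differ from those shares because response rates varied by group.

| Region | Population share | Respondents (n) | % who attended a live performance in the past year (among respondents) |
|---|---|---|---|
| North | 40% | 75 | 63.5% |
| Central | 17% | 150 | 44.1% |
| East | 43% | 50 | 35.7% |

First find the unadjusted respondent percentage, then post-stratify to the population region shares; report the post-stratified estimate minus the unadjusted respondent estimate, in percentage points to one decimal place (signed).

+0.4 percentage points

Unadjusted (pooled respondent) estimate weights by respondent counts:
  (75/275)×63.5 + (150/275)×44.1 + (50/275)×35.7 = 47.8636%
Post-stratifying to population shares instead:
  0.4×63.5 + 0.17×44.1 + 0.43×35.7 = 48.248%
Difference = 48.248 − 47.8636 = 0.3844 pp.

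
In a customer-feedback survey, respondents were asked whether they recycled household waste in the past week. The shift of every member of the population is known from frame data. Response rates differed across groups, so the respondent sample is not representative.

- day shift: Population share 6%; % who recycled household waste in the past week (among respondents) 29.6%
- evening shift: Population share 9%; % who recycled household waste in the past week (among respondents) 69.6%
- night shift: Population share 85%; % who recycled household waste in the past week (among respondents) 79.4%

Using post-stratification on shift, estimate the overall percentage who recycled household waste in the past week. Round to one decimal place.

75.5%

Each cell contributes population-share × respondent value:
  day shift: 0.06 × 29.6 = 1.776
  evening shift: 0.09 × 69.6 = 6.264
  night shift: 0.85 × 79.4 = 67.49
Post-stratified estimate = 75.53 → 75.5%.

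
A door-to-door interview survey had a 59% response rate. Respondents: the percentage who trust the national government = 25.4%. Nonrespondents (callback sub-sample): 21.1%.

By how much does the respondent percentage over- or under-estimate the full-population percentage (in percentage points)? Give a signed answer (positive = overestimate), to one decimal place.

Nonresponse fraction = 1 − 0.59 = 0.41.
Bias = (nonresponse fraction) × (respondent percentage − nonrespondent percentage)
     = 0.41 × (25.4 − 21.1) = 0.41 × 4.3 = 1.763.

+1.8 percentage points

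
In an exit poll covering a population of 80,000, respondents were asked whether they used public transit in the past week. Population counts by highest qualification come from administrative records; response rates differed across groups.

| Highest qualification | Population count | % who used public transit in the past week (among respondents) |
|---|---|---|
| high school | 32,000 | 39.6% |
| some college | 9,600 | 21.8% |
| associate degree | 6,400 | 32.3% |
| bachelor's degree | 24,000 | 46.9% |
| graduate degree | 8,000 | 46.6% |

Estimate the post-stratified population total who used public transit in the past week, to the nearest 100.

Estimated count per cell = population count × respondent percentage:
  high school: 32,000 × 39.6% = 12,672
  some college: 9,600 × 21.8% = 2092.8
  associate degree: 6,400 × 32.3% = 2067.2
  bachelor's degree: 24,000 × 46.9% = 11,256
  graduate degree: 8,000 × 46.6% = 3728
Estimated total = 31,816 → 31,800.

31,800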